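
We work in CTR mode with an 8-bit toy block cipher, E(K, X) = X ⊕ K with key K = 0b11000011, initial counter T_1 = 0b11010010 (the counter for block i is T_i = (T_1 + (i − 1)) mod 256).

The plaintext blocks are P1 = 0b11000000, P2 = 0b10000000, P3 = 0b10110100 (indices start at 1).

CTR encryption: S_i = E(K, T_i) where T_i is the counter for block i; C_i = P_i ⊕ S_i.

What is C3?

C1: T = 0b11010010, S = E(K, T) = 0b00010001; 0b11000000 ⊕ 0b00010001 = 0b11010001.
C2: T = 0b11010011, S = E(K, T) = 0b00010000; 0b10000000 ⊕ 0b00010000 = 0b10010000.
C3: T = 0b11010100, S = E(K, T) = 0b00010111; 0b10110100 ⊕ 0b00010111 = 0b10100011.

C3 = 0b10100011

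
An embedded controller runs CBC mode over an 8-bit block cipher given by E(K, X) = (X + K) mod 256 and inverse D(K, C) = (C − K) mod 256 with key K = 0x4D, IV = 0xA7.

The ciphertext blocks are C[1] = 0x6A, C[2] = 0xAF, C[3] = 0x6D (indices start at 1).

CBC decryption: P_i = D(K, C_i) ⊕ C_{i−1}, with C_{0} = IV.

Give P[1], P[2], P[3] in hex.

P[1] = 0xBA, P[2] = 0x08, P[3] = 0x8F

P[1]: D(K, 0x6A) = 0x1D; 0x1D ⊕ 0xA7 = 0xBA.
P[2]: D(K, 0xAF) = 0x62; 0x62 ⊕ 0x6A = 0x08.
P[3]: D(K, 0x6D) = 0x20; 0x20 ⊕ 0xAF = 0x8F.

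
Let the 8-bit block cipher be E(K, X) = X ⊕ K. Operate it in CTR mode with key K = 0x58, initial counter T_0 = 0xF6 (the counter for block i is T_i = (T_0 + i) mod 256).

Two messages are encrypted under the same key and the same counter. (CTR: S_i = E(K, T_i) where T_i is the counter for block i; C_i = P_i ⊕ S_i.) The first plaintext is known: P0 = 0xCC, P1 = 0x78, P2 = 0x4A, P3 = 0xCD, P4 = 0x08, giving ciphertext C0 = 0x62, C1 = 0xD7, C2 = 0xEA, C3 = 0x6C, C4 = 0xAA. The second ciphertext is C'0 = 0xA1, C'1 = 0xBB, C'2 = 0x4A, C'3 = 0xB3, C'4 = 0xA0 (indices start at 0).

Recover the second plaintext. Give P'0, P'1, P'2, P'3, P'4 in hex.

In CTR with a reused counter, both messages share the same keystream S_i, so C_i ⊕ C'_i = P_i ⊕ P'_i and thus P'_i = P_i ⊕ C_i ⊕ C'_i.
P'0: 0xCC ⊕ 0x62 ⊕ 0xA1 = 0x0F.
P'1: 0x78 ⊕ 0xD7 ⊕ 0xBB = 0x14.
P'2: 0x4A ⊕ 0xEA ⊕ 0x4A = 0xEA.
P'3: 0xCD ⊕ 0x6C ⊕ 0xB3 = 0x12.
P'4: 0x08 ⊕ 0xAA ⊕ 0xA0 = 0x02.

P'0 = 0x0F, P'1 = 0x14, P'2 = 0xEA, P'3 = 0x12, P'4 = 0x02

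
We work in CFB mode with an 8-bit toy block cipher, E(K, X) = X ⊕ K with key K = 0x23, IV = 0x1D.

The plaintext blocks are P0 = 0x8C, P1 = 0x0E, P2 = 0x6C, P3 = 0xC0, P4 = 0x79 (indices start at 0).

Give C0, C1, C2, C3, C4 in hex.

C0 = 0xB2, C1 = 0x9F, C2 = 0xD0, C3 = 0x33, C4 = 0x69

CFB encryption: C_i = P_i ⊕ E(K, C_{i−1}), with C_{−1} = IV.
C0: E(K, 0x1D) = 0x3E; 0x8C ⊕ 0x3E = 0xB2.
C1: E(K, 0xB2) = 0x91; 0x0E ⊕ 0x91 = 0x9F.
C2: E(K, 0x9F) = 0xBC; 0x6C ⊕ 0xBC = 0xD0.
C3: E(K, 0xD0) = 0xF3; 0xC0 ⊕ 0xF3 = 0x33.
C4: E(K, 0x33) = 0x10; 0x79 ⊕ 0x10 = 0x69.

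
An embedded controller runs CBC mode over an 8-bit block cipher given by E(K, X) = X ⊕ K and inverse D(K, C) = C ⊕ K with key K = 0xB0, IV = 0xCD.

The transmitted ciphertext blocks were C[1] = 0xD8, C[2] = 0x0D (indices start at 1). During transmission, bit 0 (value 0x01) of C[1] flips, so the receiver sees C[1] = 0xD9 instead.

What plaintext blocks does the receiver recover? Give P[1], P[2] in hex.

P[1] = 0xA4, P[2] = 0x64

CBC decryption: P_i = D(K, C_i) ⊕ C_{i−1}, with C_{0} = IV.
Only C[1] changed, to 0xD9. In CBC, a change in C_i garbles P_i and flips the same bit in P_{i+1}. Decrypting the received ciphertext:
P[1]: D(K, 0xD9) = 0x69; 0x69 ⊕ 0xCD = 0xA4.
P[2]: D(K, 0x0D) = 0xBD; 0xBD ⊕ 0xD9 = 0x64.
Blocks that differ from the original plaintext: P[1], P[2].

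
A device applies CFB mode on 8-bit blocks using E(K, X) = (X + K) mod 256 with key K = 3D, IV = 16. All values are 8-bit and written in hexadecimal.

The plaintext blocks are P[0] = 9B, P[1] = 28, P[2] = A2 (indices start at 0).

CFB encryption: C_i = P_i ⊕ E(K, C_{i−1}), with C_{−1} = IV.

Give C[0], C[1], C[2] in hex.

C[0]: E(K, 16) = 53; 9B ⊕ 53 = C8.
C[1]: E(K, C8) = 05; 28 ⊕ 05 = 2D.
C[2]: E(K, 2D) = 6A; A2 ⊕ 6A = C8.

C[0] = C8, C[1] = 2D, C[2] = C8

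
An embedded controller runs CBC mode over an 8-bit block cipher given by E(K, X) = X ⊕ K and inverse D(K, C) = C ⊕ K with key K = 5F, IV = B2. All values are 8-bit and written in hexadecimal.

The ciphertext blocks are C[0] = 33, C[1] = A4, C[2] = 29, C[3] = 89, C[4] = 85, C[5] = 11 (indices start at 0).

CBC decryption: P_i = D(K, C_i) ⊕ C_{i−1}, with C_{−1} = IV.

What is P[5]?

P[5]: D(K, 11) = 4E; 4E ⊕ 85 = CB.

P[5] = CB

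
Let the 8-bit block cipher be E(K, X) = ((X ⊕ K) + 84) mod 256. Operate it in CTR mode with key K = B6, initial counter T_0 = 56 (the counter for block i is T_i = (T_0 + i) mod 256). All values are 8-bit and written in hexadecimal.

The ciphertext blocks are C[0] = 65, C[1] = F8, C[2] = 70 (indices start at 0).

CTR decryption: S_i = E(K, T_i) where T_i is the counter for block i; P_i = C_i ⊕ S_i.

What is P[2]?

P[2] = 02

P[2]: T = 58, S = E(K, T) = 72; 70 ⊕ 72 = 02.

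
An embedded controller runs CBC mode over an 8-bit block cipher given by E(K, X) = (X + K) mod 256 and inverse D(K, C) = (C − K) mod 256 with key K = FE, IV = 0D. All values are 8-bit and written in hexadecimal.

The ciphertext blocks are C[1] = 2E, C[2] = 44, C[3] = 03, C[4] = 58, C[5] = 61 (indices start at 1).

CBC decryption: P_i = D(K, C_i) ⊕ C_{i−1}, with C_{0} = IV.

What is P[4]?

P[4] = 59

P[4]: D(K, 58) = 5A; 5A ⊕ 03 = 59.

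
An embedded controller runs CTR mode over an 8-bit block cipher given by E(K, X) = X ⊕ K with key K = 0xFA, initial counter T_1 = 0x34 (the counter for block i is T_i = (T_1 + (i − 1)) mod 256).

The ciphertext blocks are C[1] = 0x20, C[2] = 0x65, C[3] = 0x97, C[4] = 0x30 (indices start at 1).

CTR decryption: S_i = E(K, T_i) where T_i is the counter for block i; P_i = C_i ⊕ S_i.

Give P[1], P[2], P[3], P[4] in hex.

P[1]: T = 0x34, S = E(K, T) = 0xCE; 0x20 ⊕ 0xCE = 0xEE.
P[2]: T = 0x35, S = E(K, T) = 0xCF; 0x65 ⊕ 0xCF = 0xAA.
P[3]: T = 0x36, S = E(K, T) = 0xCC; 0x97 ⊕ 0xCC = 0x5B.
P[4]: T = 0x37, S = E(K, T) = 0xCD; 0x30 ⊕ 0xCD = 0xFD.

P[1] = 0xEE, P[2] = 0xAA, P[3] = 0x5B, P[4] = 0xFD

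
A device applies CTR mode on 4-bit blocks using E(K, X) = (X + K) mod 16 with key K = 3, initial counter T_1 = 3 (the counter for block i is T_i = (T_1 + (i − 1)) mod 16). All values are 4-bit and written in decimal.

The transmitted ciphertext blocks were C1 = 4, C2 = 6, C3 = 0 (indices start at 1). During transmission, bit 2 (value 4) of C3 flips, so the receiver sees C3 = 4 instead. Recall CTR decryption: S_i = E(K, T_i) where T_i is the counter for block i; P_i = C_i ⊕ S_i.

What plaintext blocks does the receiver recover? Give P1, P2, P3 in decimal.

Only C3 changed, to 4. In CTR, a change in C_i flips the same bit in P_i only; the keystream is unaffected. Decrypting the received ciphertext:
P1: T = 3, S = E(K, T) = 6; 4 ⊕ 6 = 2.
P2: T = 4, S = E(K, T) = 7; 6 ⊕ 7 = 1.
P3: T = 5, S = E(K, T) = 8; 4 ⊕ 8 = 12.
Blocks that differ from the original plaintext: P3.

P1 = 2, P2 = 1, P3 = 12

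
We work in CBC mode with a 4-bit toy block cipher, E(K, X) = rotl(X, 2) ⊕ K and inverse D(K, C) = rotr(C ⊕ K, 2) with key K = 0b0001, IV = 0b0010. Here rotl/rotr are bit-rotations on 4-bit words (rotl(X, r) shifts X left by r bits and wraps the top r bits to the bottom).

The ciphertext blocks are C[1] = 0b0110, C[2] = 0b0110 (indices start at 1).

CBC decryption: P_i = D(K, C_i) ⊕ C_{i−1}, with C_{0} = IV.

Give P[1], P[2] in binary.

P[1] = 0b1111, P[2] = 0b1011

P[1]: D(K, 0b0110) = 0b1101; 0b1101 ⊕ 0b0010 = 0b1111.
P[2]: D(K, 0b0110) = 0b1101; 0b1101 ⊕ 0b0110 = 0b1011.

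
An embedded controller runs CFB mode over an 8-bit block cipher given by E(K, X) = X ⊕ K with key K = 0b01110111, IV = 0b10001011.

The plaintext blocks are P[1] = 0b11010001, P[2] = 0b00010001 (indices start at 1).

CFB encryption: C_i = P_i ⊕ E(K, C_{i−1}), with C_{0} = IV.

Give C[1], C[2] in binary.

C[1]: E(K, 0b10001011) = 0b11111100; 0b11010001 ⊕ 0b11111100 = 0b00101101.
C[2]: E(K, 0b00101101) = 0b01011010; 0b00010001 ⊕ 0b01011010 = 0b01001011.

C[1] = 0b00101101, C[2] = 0b01001011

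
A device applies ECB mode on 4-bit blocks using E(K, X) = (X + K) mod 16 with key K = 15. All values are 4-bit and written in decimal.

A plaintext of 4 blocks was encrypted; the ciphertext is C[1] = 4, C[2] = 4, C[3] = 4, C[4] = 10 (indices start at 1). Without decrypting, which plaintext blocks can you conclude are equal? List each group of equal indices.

P[1] = P[2] = P[3]

ECB encrypts each block independently with the same key, so equal ciphertext blocks imply equal plaintext blocks.
C[1] = C[2] = C[3] = 4, so P[1] = P[2] = P[3].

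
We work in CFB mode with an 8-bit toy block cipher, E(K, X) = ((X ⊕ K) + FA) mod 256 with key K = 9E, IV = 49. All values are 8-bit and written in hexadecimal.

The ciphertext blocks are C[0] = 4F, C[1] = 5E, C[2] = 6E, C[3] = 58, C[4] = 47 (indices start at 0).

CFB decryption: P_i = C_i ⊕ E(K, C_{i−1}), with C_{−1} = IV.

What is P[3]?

P[3]: E(K, 6E) = EA; 58 ⊕ EA = B2.

P[3] = B2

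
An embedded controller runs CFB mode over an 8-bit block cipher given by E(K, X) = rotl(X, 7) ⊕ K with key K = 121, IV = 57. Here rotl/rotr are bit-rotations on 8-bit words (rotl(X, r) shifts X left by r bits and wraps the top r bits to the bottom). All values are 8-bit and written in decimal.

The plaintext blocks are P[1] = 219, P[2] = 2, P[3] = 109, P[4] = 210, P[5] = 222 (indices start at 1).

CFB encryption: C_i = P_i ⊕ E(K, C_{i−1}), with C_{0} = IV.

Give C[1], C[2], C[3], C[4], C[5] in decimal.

C[1]: E(K, 57) = 229; 219 ⊕ 229 = 62.
C[2]: E(K, 62) = 102; 2 ⊕ 102 = 100.
C[3]: E(K, 100) = 75; 109 ⊕ 75 = 38.
C[4]: E(K, 38) = 106; 210 ⊕ 106 = 184.
C[5]: E(K, 184) = 37; 222 ⊕ 37 = 251.

C[1] = 62, C[2] = 100, C[3] = 38, C[4] = 184, C[5] = 251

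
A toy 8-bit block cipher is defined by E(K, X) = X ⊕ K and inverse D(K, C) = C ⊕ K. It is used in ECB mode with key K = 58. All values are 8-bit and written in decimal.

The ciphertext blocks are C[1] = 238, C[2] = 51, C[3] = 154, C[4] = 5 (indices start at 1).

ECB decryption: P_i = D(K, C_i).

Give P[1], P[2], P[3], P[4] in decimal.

P[1]: D(K, 238) = 212.
P[2]: D(K, 51) = 9.
P[3]: D(K, 154) = 160.
P[4]: D(K, 5) = 63.

P[1] = 212, P[2] = 9, P[3] = 160, P[4] = 63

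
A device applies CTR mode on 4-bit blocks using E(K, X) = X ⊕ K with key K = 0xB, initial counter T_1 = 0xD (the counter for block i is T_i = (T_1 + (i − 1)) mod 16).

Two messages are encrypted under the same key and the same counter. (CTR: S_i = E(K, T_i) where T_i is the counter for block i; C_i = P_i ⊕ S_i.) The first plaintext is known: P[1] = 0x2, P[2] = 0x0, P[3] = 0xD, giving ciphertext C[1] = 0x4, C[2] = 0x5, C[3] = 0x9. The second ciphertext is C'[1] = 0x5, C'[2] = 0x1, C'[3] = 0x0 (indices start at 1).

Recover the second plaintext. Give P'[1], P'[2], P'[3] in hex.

P'[1] = 0x3, P'[2] = 0x4, P'[3] = 0x4

In CTR with a reused counter, both messages share the same keystream S_i, so C_i ⊕ C'_i = P_i ⊕ P'_i and thus P'_i = P_i ⊕ C_i ⊕ C'_i.
P'[1]: 0x2 ⊕ 0x4 ⊕ 0x5 = 0x3.
P'[2]: 0x0 ⊕ 0x5 ⊕ 0x1 = 0x4.
P'[3]: 0xD ⊕ 0x9 ⊕ 0x0 = 0x4.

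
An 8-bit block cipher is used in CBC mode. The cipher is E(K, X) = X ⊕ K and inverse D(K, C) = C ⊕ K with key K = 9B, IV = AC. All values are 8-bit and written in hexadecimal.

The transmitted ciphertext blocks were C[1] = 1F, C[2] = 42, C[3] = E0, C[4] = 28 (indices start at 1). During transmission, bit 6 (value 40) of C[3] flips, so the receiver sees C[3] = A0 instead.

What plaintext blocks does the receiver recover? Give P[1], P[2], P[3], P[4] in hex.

CBC decryption: P_i = D(K, C_i) ⊕ C_{i−1}, with C_{0} = IV.
Only C[3] changed, to A0. In CBC, a change in C_i garbles P_i and flips the same bit in P_{i+1}. Decrypting the received ciphertext:
P[1]: D(K, 1F) = 84; 84 ⊕ AC = 28.
P[2]: D(K, 42) = D9; D9 ⊕ 1F = C6.
P[3]: D(K, A0) = 3B; 3B ⊕ 42 = 79.
P[4]: D(K, 28) = B3; B3 ⊕ A0 = 13.
Blocks that differ from the original plaintext: P[3], P[4].

P[1] = 28, P[2] = C6, P[3] = 79, P[4] = 13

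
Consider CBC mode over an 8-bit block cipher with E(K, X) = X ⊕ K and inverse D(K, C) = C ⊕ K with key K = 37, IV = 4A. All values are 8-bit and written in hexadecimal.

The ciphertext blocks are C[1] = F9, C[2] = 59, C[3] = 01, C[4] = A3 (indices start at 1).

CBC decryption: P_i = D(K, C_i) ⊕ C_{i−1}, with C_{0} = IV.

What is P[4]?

P[4]: D(K, A3) = 94; 94 ⊕ 01 = 95.

P[4] = 95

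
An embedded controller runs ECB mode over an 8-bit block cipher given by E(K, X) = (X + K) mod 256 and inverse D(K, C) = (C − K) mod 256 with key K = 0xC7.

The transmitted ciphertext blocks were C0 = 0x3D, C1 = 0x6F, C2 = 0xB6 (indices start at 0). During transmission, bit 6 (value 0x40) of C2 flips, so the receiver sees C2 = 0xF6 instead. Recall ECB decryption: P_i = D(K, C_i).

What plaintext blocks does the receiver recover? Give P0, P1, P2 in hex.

Only C2 changed, to 0xF6. In ECB, a change in C_i affects only P_i. Decrypting the received ciphertext:
P0: D(K, 0x3D) = 0x76.
P1: D(K, 0x6F) = 0xA8.
P2: D(K, 0xF6) = 0x2F.
Blocks that differ from the original plaintext: P2.

P0 = 0x76, P1 = 0xA8, P2 = 0x2F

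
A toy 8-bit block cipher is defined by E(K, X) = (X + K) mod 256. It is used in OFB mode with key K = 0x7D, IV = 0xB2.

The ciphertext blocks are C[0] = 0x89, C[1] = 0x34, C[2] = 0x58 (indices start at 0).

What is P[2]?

OFB decryption: S_i = E(K, S_{i−1}) with S_{−1} = IV; P_i = C_i ⊕ S_i.
P[0]: S = E(K, 0xB2) = 0x2F; 0x89 ⊕ 0x2F = 0xA6.
P[1]: S = E(K, 0x2F) = 0xAC; 0x34 ⊕ 0xAC = 0x98.
P[2]: S = E(K, 0xAC) = 0x29; 0x58 ⊕ 0x29 = 0x71.

P[2] = 0x71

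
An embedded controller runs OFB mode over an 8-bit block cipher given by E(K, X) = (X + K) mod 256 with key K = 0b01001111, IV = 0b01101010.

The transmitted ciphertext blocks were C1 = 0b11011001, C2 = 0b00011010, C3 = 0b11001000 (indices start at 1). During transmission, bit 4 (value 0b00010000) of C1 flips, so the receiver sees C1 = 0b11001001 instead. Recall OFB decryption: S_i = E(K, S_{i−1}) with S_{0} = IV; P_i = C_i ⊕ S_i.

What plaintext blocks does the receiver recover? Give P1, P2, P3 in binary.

P1 = 0b01110000, P2 = 0b00010010, P3 = 0b10011111

Only C1 changed, to 0b11001001. In OFB, a change in C_i flips the same bit in P_i only; the keystream is unaffected. Decrypting the received ciphertext:
P1: S = E(K, 0b01101010) = 0b10111001; 0b11001001 ⊕ 0b10111001 = 0b01110000.
P2: S = E(K, 0b10111001) = 0b00001000; 0b00011010 ⊕ 0b00001000 = 0b00010010.
P3: S = E(K, 0b00001000) = 0b01010111; 0b11001000 ⊕ 0b01010111 = 0b10011111.
Blocks that differ from the original plaintext: P1.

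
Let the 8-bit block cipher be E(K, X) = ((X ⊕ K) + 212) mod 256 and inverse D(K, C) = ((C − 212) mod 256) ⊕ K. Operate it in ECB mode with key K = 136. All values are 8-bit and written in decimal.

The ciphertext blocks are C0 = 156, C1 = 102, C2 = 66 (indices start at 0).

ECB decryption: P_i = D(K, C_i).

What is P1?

P1: D(K, 102) = 26.

P1 = 26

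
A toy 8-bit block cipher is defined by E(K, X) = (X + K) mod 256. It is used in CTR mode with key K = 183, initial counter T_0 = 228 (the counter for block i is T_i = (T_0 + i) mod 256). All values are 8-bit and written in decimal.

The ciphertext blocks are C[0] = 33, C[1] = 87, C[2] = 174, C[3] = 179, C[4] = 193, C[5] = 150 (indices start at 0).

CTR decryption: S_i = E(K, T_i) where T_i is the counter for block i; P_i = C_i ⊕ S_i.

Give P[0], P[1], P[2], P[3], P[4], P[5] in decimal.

P[0]: T = 228, S = E(K, T) = 155; 33 ⊕ 155 = 186.
P[1]: T = 229, S = E(K, T) = 156; 87 ⊕ 156 = 203.
P[2]: T = 230, S = E(K, T) = 157; 174 ⊕ 157 = 51.
P[3]: T = 231, S = E(K, T) = 158; 179 ⊕ 158 = 45.
P[4]: T = 232, S = E(K, T) = 159; 193 ⊕ 159 = 94.
P[5]: T = 233, S = E(K, T) = 160; 150 ⊕ 160 = 54.

P[0] = 186, P[1] = 203, P[2] = 51, P[3] = 45, P[4] = 94, P[5] = 54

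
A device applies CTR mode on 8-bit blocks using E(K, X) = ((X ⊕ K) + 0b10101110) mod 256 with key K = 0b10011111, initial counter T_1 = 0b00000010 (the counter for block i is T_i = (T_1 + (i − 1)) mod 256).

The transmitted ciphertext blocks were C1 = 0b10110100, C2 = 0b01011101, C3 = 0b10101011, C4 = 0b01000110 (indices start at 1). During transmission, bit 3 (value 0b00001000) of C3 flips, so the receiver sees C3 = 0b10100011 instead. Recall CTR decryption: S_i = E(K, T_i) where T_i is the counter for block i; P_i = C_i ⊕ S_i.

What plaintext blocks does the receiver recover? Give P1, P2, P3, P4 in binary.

Only C3 changed, to 0b10100011. In CTR, a change in C_i flips the same bit in P_i only; the keystream is unaffected. Decrypting the received ciphertext:
P1: T = 0b00000010, S = E(K, T) = 0b01001011; 0b10110100 ⊕ 0b01001011 = 0b11111111.
P2: T = 0b00000011, S = E(K, T) = 0b01001010; 0b01011101 ⊕ 0b01001010 = 0b00010111.
P3: T = 0b00000100, S = E(K, T) = 0b01001001; 0b10100011 ⊕ 0b01001001 = 0b11101010.
P4: T = 0b00000101, S = E(K, T) = 0b01001000; 0b01000110 ⊕ 0b01001000 = 0b00001110.
Blocks that differ from the original plaintext: P3.

P1 = 0b11111111, P2 = 0b00010111, P3 = 0b11101010, P4 = 0b00001110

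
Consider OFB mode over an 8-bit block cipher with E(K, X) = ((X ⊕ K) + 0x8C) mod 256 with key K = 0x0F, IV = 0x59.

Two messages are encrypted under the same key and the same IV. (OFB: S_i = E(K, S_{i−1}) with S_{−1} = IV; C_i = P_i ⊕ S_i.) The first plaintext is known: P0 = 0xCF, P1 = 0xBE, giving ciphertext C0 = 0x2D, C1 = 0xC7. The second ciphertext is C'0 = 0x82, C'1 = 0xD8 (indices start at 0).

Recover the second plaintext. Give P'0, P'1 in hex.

P'0 = 0x60, P'1 = 0xA1

In OFB with a reused IV, both messages share the same keystream S_i, so C_i ⊕ C'_i = P_i ⊕ P'_i and thus P'_i = P_i ⊕ C_i ⊕ C'_i.
P'0: 0xCF ⊕ 0x2D ⊕ 0x82 = 0x60.
P'1: 0xBE ⊕ 0xC7 ⊕ 0xD8 = 0xA1.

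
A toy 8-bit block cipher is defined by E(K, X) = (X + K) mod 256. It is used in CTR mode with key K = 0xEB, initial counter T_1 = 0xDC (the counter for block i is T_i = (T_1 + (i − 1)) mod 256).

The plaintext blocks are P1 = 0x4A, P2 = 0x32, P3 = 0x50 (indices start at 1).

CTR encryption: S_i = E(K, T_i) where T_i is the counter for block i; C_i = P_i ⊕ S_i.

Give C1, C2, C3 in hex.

C1: T = 0xDC, S = E(K, T) = 0xC7; 0x4A ⊕ 0xC7 = 0x8D.
C2: T = 0xDD, S = E(K, T) = 0xC8; 0x32 ⊕ 0xC8 = 0xFA.
C3: T = 0xDE, S = E(K, T) = 0xC9; 0x50 ⊕ 0xC9 = 0x99.

C1 = 0x8D, C2 = 0xFA, C3 = 0x99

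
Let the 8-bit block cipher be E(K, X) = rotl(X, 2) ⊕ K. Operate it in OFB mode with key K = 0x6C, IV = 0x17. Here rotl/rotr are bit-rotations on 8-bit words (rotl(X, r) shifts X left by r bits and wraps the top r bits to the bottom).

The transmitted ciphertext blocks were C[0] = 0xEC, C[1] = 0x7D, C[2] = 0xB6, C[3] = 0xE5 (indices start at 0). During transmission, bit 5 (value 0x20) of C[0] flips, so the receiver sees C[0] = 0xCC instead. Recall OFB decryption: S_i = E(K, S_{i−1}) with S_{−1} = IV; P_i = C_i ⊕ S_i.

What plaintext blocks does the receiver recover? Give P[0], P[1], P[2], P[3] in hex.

P[0] = 0xFC, P[1] = 0xD1, P[2] = 0x68, P[3] = 0xF2

Only C[0] changed, to 0xCC. In OFB, a change in C_i flips the same bit in P_i only; the keystream is unaffected. Decrypting the received ciphertext:
P[0]: S = E(K, 0x17) = 0x30; 0xCC ⊕ 0x30 = 0xFC.
P[1]: S = E(K, 0x30) = 0xAC; 0x7D ⊕ 0xAC = 0xD1.
P[2]: S = E(K, 0xAC) = 0xDE; 0xB6 ⊕ 0xDE = 0x68.
P[3]: S = E(K, 0xDE) = 0x17; 0xE5 ⊕ 0x17 = 0xF2.
Blocks that differ from the original plaintext: P[0].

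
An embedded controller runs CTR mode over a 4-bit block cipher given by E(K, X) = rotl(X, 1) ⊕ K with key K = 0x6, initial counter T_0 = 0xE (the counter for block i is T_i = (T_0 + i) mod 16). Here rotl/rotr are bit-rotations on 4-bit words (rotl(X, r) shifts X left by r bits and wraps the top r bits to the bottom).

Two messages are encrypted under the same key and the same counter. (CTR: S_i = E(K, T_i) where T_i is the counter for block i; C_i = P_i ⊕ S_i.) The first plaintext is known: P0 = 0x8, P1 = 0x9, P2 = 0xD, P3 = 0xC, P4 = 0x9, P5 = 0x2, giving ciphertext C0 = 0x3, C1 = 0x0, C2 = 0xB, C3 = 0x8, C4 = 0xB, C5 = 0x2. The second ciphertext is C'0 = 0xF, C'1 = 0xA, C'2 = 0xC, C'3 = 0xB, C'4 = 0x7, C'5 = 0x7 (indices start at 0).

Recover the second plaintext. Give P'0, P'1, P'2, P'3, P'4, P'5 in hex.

In CTR with a reused counter, both messages share the same keystream S_i, so C_i ⊕ C'_i = P_i ⊕ P'_i and thus P'_i = P_i ⊕ C_i ⊕ C'_i.
P'0: 0x8 ⊕ 0x3 ⊕ 0xF = 0x4.
P'1: 0x9 ⊕ 0x0 ⊕ 0xA = 0x3.
P'2: 0xD ⊕ 0xB ⊕ 0xC = 0xA.
P'3: 0xC ⊕ 0x8 ⊕ 0xB = 0xF.
P'4: 0x9 ⊕ 0xB ⊕ 0x7 = 0x5.
P'5: 0x2 ⊕ 0x2 ⊕ 0x7 = 0x7.

P'0 = 0x4, P'1 = 0x3, P'2 = 0xA, P'3 = 0xF, P'4 = 0x5, P'5 = 0x7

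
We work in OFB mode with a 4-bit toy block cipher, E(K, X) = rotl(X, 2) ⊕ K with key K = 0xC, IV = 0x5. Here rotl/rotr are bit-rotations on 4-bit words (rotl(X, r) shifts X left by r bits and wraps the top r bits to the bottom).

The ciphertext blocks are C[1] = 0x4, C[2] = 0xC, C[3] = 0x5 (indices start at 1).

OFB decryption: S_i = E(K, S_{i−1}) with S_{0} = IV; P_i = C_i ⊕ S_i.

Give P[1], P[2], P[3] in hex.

P[1] = 0xD, P[2] = 0x6, P[3] = 0x3

P[1]: S = E(K, 0x5) = 0x9; 0x4 ⊕ 0x9 = 0xD.
P[2]: S = E(K, 0x9) = 0xA; 0xC ⊕ 0xA = 0x6.
P[3]: S = E(K, 0xA) = 0x6; 0x5 ⊕ 0x6 = 0x3.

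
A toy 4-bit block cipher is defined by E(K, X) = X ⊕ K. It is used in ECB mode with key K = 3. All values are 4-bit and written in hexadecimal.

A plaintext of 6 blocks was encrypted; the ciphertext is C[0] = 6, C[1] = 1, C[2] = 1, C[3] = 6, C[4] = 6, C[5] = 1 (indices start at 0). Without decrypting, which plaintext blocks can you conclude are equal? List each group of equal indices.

P[0] = P[3] = P[4]; P[1] = P[2] = P[5]

ECB encrypts each block independently with the same key, so equal ciphertext blocks imply equal plaintext blocks.
C[0] = C[3] = C[4] = 6, so P[0] = P[3] = P[4].
C[1] = C[2] = C[5] = 1, so P[1] = P[2] = P[5].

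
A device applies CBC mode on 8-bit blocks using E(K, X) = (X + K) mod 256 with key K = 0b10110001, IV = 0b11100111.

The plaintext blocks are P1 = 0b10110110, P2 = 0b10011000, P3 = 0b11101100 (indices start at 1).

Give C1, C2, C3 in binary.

C1 = 0b00000010, C2 = 0b01001011, C3 = 0b01011000

CBC encryption: C_i = E(K, P_i ⊕ C_{i−1}), with C_{0} = IV.
C1: P1 ⊕ 0b11100111 = 0b01010001; E(K, 0b01010001) = 0b00000010.
C2: P2 ⊕ 0b00000010 = 0b10011010; E(K, 0b10011010) = 0b01001011.
C3: P3 ⊕ 0b01001011 = 0b10100111; E(K, 0b10100111) = 0b01011000.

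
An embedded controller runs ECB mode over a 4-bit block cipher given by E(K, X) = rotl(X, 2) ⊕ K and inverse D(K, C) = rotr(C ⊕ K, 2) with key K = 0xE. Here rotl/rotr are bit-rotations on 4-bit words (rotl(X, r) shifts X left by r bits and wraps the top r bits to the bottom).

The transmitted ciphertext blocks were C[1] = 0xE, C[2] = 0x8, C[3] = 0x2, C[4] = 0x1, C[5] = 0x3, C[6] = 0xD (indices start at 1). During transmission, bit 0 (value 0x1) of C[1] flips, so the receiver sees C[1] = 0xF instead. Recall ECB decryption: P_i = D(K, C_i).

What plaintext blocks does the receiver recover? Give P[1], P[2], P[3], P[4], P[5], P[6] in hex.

P[1] = 0x4, P[2] = 0x9, P[3] = 0x3, P[4] = 0xF, P[5] = 0x7, P[6] = 0xC

Only C[1] changed, to 0xF. In ECB, a change in C_i affects only P_i. Decrypting the received ciphertext:
P[1]: D(K, 0xF) = 0x4.
P[2]: D(K, 0x8) = 0x9.
P[3]: D(K, 0x2) = 0x3.
P[4]: D(K, 0x1) = 0xF.
P[5]: D(K, 0x3) = 0x7.
P[6]: D(K, 0xD) = 0xC.
Blocks that differ from the original plaintext: P[1].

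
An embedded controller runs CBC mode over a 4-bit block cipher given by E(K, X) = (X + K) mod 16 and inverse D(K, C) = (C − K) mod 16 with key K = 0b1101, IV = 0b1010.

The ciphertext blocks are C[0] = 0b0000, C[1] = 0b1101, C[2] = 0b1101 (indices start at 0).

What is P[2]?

P[2] = 0b1101

CBC decryption: P_i = D(K, C_i) ⊕ C_{i−1}, with C_{−1} = IV.
P[2]: D(K, 0b1101) = 0b0000; 0b0000 ⊕ 0b1101 = 0b1101.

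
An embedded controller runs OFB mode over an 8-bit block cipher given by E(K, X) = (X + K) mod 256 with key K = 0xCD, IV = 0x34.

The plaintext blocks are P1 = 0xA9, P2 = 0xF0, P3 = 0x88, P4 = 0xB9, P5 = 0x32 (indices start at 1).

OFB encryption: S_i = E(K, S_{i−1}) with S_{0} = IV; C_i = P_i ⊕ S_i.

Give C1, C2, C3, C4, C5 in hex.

C1: S = E(K, 0x34) = 0x01; 0xA9 ⊕ 0x01 = 0xA8.
C2: S = E(K, 0x01) = 0xCE; 0xF0 ⊕ 0xCE = 0x3E.
C3: S = E(K, 0xCE) = 0x9B; 0x88 ⊕ 0x9B = 0x13.
C4: S = E(K, 0x9B) = 0x68; 0xB9 ⊕ 0x68 = 0xD1.
C5: S = E(K, 0x68) = 0x35; 0x32 ⊕ 0x35 = 0x07.

C1 = 0xA8, C2 = 0x3E, C3 = 0x13, C4 = 0xD1, C5 = 0x07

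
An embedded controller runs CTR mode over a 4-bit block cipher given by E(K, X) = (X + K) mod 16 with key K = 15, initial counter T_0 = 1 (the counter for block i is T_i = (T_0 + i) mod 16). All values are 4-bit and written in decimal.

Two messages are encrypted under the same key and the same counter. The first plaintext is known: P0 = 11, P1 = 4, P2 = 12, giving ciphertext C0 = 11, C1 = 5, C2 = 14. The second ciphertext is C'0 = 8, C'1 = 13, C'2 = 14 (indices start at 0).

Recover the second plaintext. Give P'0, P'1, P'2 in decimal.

In CTR with a reused counter, both messages share the same keystream S_i, so C_i ⊕ C'_i = P_i ⊕ P'_i and thus P'_i = P_i ⊕ C_i ⊕ C'_i.
P'0: 11 ⊕ 11 ⊕ 8 = 8.
P'1: 4 ⊕ 5 ⊕ 13 = 12.
P'2: 12 ⊕ 14 ⊕ 14 = 12.

P'0 = 8, P'1 = 12, P'2 = 12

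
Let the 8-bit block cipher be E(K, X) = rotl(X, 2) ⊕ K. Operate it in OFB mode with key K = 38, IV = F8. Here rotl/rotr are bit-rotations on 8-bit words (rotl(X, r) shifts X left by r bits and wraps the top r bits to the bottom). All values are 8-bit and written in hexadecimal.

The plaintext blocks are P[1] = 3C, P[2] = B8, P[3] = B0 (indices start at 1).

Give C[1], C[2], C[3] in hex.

OFB encryption: S_i = E(K, S_{i−1}) with S_{0} = IV; C_i = P_i ⊕ S_i.
C[1]: S = E(K, F8) = DB; 3C ⊕ DB = E7.
C[2]: S = E(K, DB) = 57; B8 ⊕ 57 = EF.
C[3]: S = E(K, 57) = 65; B0 ⊕ 65 = D5.

C[1] = E7, C[2] = EF, C[3] = D5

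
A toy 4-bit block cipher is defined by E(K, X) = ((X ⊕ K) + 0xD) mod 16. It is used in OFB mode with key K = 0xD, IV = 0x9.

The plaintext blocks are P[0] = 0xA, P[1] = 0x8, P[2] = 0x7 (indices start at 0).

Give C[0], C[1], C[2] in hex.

OFB encryption: S_i = E(K, S_{i−1}) with S_{−1} = IV; C_i = P_i ⊕ S_i.
C[0]: S = E(K, 0x9) = 0x1; 0xA ⊕ 0x1 = 0xB.
C[1]: S = E(K, 0x1) = 0x9; 0x8 ⊕ 0x9 = 0x1.
C[2]: S = E(K, 0x9) = 0x1; 0x7 ⊕ 0x1 = 0x6.

C[0] = 0xB, C[1] = 0x1, C[2] = 0x6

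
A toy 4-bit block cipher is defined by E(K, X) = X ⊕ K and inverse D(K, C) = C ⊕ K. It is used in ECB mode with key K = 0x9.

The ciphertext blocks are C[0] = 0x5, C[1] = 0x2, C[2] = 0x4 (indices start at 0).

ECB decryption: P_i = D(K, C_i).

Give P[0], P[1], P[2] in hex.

P[0]: D(K, 0x5) = 0xC.
P[1]: D(K, 0x2) = 0xB.
P[2]: D(K, 0x4) = 0xD.

P[0] = 0xC, P[1] = 0xB, P[2] = 0xD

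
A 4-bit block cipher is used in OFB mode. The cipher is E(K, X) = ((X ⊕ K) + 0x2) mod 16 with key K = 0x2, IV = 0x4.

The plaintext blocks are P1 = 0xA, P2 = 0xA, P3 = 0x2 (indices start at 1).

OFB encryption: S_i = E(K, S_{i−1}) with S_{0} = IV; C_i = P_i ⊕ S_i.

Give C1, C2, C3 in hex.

C1: S = E(K, 0x4) = 0x8; 0xA ⊕ 0x8 = 0x2.
C2: S = E(K, 0x8) = 0xC; 0xA ⊕ 0xC = 0x6.
C3: S = E(K, 0xC) = 0x0; 0x2 ⊕ 0x0 = 0x2.

C1 = 0x2, C2 = 0x6, C3 = 0x2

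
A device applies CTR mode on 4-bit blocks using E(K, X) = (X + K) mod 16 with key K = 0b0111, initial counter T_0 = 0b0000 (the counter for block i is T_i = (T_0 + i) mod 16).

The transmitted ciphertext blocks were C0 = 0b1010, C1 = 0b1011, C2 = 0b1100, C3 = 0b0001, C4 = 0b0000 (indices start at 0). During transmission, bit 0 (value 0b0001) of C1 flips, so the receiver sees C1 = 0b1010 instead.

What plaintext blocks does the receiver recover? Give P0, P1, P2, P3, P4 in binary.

P0 = 0b1101, P1 = 0b0010, P2 = 0b0101, P3 = 0b1011, P4 = 0b1011

CTR decryption: S_i = E(K, T_i) where T_i is the counter for block i; P_i = C_i ⊕ S_i.
Only C1 changed, to 0b1010. In CTR, a change in C_i flips the same bit in P_i only; the keystream is unaffected. Decrypting the received ciphertext:
P0: T = 0b0000, S = E(K, T) = 0b0111; 0b1010 ⊕ 0b0111 = 0b1101.
P1: T = 0b0001, S = E(K, T) = 0b1000; 0b1010 ⊕ 0b1000 = 0b0010.
P2: T = 0b0010, S = E(K, T) = 0b1001; 0b1100 ⊕ 0b1001 = 0b0101.
P3: T = 0b0011, S = E(K, T) = 0b1010; 0b0001 ⊕ 0b1010 = 0b1011.
P4: T = 0b0100, S = E(K, T) = 0b1011; 0b0000 ⊕ 0b1011 = 0b1011.
Blocks that differ from the original plaintext: P1.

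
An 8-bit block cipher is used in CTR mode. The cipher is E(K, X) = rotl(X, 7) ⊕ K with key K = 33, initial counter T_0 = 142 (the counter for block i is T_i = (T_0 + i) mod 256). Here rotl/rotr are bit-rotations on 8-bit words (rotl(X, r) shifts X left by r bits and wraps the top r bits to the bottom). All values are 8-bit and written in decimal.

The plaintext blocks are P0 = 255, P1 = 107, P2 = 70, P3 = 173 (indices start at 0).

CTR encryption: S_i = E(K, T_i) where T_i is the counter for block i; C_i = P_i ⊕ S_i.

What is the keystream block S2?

105

C0: T = 142, S = E(K, T) = 102; 255 ⊕ 102 = 153.
C1: T = 143, S = E(K, T) = 230; 107 ⊕ 230 = 141.
C2: T = 144, S = E(K, T) = 105; 70 ⊕ 105 = 47.
So S2 = 105.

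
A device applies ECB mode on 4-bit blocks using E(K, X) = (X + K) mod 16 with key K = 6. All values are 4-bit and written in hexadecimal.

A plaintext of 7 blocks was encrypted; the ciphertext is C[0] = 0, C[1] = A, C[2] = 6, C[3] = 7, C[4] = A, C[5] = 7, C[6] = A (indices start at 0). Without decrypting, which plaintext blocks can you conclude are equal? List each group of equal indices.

P[1] = P[4] = P[6]; P[3] = P[5]

ECB encrypts each block independently with the same key, so equal ciphertext blocks imply equal plaintext blocks.
C[1] = C[4] = C[6] = A, so P[1] = P[4] = P[6].
C[3] = C[5] = 7, so P[3] = P[5].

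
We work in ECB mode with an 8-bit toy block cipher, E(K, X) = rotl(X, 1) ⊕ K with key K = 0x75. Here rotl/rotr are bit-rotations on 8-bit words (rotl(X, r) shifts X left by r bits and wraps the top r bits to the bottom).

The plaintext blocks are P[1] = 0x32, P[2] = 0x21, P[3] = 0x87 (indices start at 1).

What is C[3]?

ECB encryption: C_i = E(K, P_i).
C[3]: E(K, 0x87) = 0x7A.

C[3] = 0x7A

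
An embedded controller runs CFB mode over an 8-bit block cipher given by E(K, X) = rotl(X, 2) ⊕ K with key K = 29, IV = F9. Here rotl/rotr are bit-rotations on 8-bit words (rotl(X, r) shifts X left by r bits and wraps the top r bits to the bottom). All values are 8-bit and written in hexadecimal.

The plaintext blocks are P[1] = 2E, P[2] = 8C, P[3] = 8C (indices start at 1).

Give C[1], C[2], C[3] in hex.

C[1] = E0, C[2] = 26, C[3] = 3D

CFB encryption: C_i = P_i ⊕ E(K, C_{i−1}), with C_{0} = IV.
C[1]: E(K, F9) = CE; 2E ⊕ CE = E0.
C[2]: E(K, E0) = AA; 8C ⊕ AA = 26.
C[3]: E(K, 26) = B1; 8C ⊕ B1 = 3D.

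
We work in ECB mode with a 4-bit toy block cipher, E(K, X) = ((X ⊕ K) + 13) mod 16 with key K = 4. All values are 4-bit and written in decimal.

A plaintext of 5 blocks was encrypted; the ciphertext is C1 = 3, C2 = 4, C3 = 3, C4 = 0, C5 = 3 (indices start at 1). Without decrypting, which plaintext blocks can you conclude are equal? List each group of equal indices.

ECB encrypts each block independently with the same key, so equal ciphertext blocks imply equal plaintext blocks.
C1 = C3 = C5 = 3, so P1 = P3 = P5.

P1 = P3 = P5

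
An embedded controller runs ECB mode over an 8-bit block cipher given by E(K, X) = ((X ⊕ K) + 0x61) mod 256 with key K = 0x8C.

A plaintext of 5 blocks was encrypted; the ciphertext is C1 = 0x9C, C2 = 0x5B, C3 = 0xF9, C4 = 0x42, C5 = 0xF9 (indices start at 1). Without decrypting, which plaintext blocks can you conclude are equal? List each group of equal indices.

ECB encrypts each block independently with the same key, so equal ciphertext blocks imply equal plaintext blocks.
C3 = C5 = 0xF9, so P3 = P5.

P3 = P5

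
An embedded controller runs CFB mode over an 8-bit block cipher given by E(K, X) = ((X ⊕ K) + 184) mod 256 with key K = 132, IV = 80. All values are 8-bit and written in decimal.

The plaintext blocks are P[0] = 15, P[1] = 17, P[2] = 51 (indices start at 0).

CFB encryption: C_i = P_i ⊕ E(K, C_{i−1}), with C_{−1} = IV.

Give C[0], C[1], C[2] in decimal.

C[0] = 131, C[1] = 174, C[2] = 209

C[0]: E(K, 80) = 140; 15 ⊕ 140 = 131.
C[1]: E(K, 131) = 191; 17 ⊕ 191 = 174.
C[2]: E(K, 174) = 226; 51 ⊕ 226 = 209.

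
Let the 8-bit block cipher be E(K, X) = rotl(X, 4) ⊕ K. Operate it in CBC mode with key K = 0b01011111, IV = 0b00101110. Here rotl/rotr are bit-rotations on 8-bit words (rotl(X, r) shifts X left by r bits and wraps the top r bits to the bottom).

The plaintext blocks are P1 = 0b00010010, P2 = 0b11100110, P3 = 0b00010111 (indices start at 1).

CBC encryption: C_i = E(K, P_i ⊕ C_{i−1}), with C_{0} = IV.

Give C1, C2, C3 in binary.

C1: P1 ⊕ 0b00101110 = 0b00111100; E(K, 0b00111100) = 0b10011100.
C2: P2 ⊕ 0b10011100 = 0b01111010; E(K, 0b01111010) = 0b11111000.
C3: P3 ⊕ 0b11111000 = 0b11101111; E(K, 0b11101111) = 0b10100001.

C1 = 0b10011100, C2 = 0b11111000, C3 = 0b10100001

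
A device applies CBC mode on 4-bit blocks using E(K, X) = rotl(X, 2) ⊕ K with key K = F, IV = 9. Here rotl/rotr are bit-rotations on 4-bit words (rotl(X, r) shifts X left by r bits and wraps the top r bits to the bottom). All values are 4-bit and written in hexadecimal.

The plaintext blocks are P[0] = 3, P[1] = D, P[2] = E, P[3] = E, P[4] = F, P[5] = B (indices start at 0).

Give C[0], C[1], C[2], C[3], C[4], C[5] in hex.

CBC encryption: C_i = E(K, P_i ⊕ C_{i−1}), with C_{−1} = IV.
C[0]: P[0] ⊕ 9 = A; E(K, A) = 5.
C[1]: P[1] ⊕ 5 = 8; E(K, 8) = D.
C[2]: P[2] ⊕ D = 3; E(K, 3) = 3.
C[3]: P[3] ⊕ 3 = D; E(K, D) = 8.
C[4]: P[4] ⊕ 8 = 7; E(K, 7) = 2.
C[5]: P[5] ⊕ 2 = 9; E(K, 9) = 9.

C[0] = 5, C[1] = D, C[2] = 3, C[3] = 8, C[4] = 2, C[5] = 9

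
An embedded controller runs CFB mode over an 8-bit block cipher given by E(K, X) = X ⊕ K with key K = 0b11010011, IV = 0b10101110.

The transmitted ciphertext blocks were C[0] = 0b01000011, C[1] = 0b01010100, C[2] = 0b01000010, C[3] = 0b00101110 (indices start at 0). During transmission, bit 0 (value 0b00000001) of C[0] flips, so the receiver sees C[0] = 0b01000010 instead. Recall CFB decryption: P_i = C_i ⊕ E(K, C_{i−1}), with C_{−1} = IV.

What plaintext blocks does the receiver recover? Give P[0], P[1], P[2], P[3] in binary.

P[0] = 0b00111111, P[1] = 0b11000101, P[2] = 0b11000101, P[3] = 0b10111111

Only C[0] changed, to 0b01000010. In CFB, a change in C_i flips the same bit in P_i and garbles P_{i+1}. Decrypting the received ciphertext:
P[0]: E(K, 0b10101110) = 0b01111101; 0b01000010 ⊕ 0b01111101 = 0b00111111.
P[1]: E(K, 0b01000010) = 0b10010001; 0b01010100 ⊕ 0b10010001 = 0b11000101.
P[2]: E(K, 0b01010100) = 0b10000111; 0b01000010 ⊕ 0b10000111 = 0b11000101.
P[3]: E(K, 0b01000010) = 0b10010001; 0b00101110 ⊕ 0b10010001 = 0b10111111.
Blocks that differ from the original plaintext: P[0], P[1].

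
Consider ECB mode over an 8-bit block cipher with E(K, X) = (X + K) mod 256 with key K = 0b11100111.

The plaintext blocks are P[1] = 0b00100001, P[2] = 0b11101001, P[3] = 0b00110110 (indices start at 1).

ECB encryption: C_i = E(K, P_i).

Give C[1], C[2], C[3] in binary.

C[1] = 0b00001000, C[2] = 0b11010000, C[3] = 0b00011101

C[1]: E(K, 0b00100001) = 0b00001000.
C[2]: E(K, 0b11101001) = 0b11010000.
C[3]: E(K, 0b00110110) = 0b00011101.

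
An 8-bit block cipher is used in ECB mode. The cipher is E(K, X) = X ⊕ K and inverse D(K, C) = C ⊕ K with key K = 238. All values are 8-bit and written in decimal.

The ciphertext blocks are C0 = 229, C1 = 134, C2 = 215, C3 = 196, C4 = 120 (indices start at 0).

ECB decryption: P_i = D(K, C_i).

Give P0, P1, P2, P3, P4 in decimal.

P0: D(K, 229) = 11.
P1: D(K, 134) = 104.
P2: D(K, 215) = 57.
P3: D(K, 196) = 42.
P4: D(K, 120) = 150.

P0 = 11, P1 = 104, P2 = 57, P3 = 42, P4 = 150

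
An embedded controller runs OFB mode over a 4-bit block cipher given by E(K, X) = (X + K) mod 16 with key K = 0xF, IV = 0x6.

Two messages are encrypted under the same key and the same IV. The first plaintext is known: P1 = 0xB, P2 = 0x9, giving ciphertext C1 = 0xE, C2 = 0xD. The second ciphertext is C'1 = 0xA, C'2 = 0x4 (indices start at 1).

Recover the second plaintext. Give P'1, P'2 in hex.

P'1 = 0xF, P'2 = 0x0

In OFB with a reused IV, both messages share the same keystream S_i, so C_i ⊕ C'_i = P_i ⊕ P'_i and thus P'_i = P_i ⊕ C_i ⊕ C'_i.
P'1: 0xB ⊕ 0xE ⊕ 0xA = 0xF.
P'2: 0x9 ⊕ 0xD ⊕ 0x4 = 0x0.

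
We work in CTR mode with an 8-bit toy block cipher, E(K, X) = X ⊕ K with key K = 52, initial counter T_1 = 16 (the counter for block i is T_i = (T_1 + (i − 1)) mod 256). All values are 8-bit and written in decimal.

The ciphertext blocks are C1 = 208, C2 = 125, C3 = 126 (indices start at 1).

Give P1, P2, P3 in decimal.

CTR decryption: S_i = E(K, T_i) where T_i is the counter for block i; P_i = C_i ⊕ S_i.
P1: T = 16, S = E(K, T) = 36; 208 ⊕ 36 = 244.
P2: T = 17, S = E(K, T) = 37; 125 ⊕ 37 = 88.
P3: T = 18, S = E(K, T) = 38; 126 ⊕ 38 = 88.

P1 = 244, P2 = 88, P3 = 88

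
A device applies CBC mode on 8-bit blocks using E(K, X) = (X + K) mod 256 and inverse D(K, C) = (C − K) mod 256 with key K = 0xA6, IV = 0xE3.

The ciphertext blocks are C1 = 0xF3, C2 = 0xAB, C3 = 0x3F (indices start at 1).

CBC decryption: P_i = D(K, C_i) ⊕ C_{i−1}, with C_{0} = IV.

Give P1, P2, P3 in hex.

P1 = 0xAE, P2 = 0xF6, P3 = 0x32

P1: D(K, 0xF3) = 0x4D; 0x4D ⊕ 0xE3 = 0xAE.
P2: D(K, 0xAB) = 0x05; 0x05 ⊕ 0xF3 = 0xF6.
P3: D(K, 0x3F) = 0x99; 0x99 ⊕ 0xAB = 0x32.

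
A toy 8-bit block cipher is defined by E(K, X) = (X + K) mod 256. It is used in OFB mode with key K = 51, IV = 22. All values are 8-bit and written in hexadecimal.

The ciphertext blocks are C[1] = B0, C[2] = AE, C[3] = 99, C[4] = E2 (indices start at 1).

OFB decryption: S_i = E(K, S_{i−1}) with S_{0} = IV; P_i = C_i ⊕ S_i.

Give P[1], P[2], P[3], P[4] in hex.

P[1] = C3, P[2] = 6A, P[3] = 8C, P[4] = 84

P[1]: S = E(K, 22) = 73; B0 ⊕ 73 = C3.
P[2]: S = E(K, 73) = C4; AE ⊕ C4 = 6A.
P[3]: S = E(K, C4) = 15; 99 ⊕ 15 = 8C.
P[4]: S = E(K, 15) = 66; E2 ⊕ 66 = 84.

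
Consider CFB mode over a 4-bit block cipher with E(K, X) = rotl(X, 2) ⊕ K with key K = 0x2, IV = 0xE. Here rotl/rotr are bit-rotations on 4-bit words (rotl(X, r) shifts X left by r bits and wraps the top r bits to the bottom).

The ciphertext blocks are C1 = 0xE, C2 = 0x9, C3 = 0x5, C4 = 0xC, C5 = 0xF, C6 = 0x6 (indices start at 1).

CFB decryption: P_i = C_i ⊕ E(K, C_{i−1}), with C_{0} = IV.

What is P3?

P3: E(K, 0x9) = 0x4; 0x5 ⊕ 0x4 = 0x1.

P3 = 0x1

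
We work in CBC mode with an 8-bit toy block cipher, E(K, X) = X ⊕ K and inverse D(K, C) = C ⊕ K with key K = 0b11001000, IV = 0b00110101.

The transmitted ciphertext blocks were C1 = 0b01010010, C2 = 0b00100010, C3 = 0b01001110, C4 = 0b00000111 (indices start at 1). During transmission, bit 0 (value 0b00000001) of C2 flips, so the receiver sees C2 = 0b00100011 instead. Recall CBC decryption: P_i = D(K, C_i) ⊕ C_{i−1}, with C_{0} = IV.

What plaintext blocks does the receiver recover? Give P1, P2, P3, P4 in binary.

Only C2 changed, to 0b00100011. In CBC, a change in C_i garbles P_i and flips the same bit in P_{i+1}. Decrypting the received ciphertext:
P1: D(K, 0b01010010) = 0b10011010; 0b10011010 ⊕ 0b00110101 = 0b10101111.
P2: D(K, 0b00100011) = 0b11101011; 0b11101011 ⊕ 0b01010010 = 0b10111001.
P3: D(K, 0b01001110) = 0b10000110; 0b10000110 ⊕ 0b00100011 = 0b10100101.
P4: D(K, 0b00000111) = 0b11001111; 0b11001111 ⊕ 0b01001110 = 0b10000001.
Blocks that differ from the original plaintext: P2, P3.

P1 = 0b10101111, P2 = 0b10111001, P3 = 0b10100101, P4 = 0b10000001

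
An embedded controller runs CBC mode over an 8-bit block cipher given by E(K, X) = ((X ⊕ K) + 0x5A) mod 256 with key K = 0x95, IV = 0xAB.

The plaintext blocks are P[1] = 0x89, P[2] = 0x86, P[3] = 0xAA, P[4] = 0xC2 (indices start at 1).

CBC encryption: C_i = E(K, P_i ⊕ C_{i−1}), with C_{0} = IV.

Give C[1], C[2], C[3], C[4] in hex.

C[1]: P[1] ⊕ 0xAB = 0x22; E(K, 0x22) = 0x11.
C[2]: P[2] ⊕ 0x11 = 0x97; E(K, 0x97) = 0x5C.
C[3]: P[3] ⊕ 0x5C = 0xF6; E(K, 0xF6) = 0xBD.
C[4]: P[4] ⊕ 0xBD = 0x7F; E(K, 0x7F) = 0x44.

C[1] = 0x11, C[2] = 0x5C, C[3] = 0xBD, C[4] = 0x44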